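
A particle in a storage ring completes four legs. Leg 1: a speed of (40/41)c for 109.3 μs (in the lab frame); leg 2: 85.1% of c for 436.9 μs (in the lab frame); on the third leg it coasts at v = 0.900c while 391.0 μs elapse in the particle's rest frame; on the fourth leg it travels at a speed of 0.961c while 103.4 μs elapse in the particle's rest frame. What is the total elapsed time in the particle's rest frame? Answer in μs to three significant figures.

τ = 748 μs

Leg 1: γ = 1/√(1 − (40/41)²) = 41/9 ≈ 4.556; τ_1 = 109.3/4.556 = 23.99 μs.
Leg 2: β = 0.851; γ = 1/√(1 − 0.851²) = 1/√0.2758 = 1.904; τ_2 = 436.9/1.904 = 229.4 μs.
Leg 3: 391.0 μs is already measured in the particle's rest frame.
Leg 4: 103.4 μs is already measured in the particle's rest frame.
Total: 23.99 + 229.4 + 391.0 + 103.4 μs.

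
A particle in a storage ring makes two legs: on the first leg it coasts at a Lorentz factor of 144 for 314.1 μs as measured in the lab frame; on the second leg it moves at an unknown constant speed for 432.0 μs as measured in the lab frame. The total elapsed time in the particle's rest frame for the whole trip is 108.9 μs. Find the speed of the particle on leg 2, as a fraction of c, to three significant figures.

β = 0.969

Leg 1: γ = 144; τ_1 = 314.1/144.0 = 2.181 μs.
Leg 2: speed unknown; τ_2 = 432.0/γ_2.
Total proper time: 2.181 + τ_2 = 108.9, so τ_2 = 108.9 − 2.181 = 106.7 μs.
γ_2 = 432.0/106.7 = 4.048; β = √(1 − 1/γ²) = √0.9390.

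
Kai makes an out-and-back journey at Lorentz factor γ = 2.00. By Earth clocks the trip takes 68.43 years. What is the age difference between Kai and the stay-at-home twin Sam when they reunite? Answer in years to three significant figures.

γ = 2.00
Kai's elapsed proper time: τ = 68.43/2.000 = 34.22 years.
Age gap = Δt − τ = 68.43 − 34.22 years.

Δt − τ = 34.2 years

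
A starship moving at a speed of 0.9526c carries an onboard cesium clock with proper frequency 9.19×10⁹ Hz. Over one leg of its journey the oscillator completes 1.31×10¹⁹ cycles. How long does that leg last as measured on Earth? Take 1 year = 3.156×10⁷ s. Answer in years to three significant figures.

γ = 1/√(1 − 0.9526²) = 1/√0.09255 = 3.287
Proper time for N cycles: τ = N/f = 1.31×10¹⁹/(9.19×10⁹) = 1.425×10⁹ s = 45.17 years.
Lab-frame duration Δt = γτ = 3.287 × 45.17 = 148.5 years.

Δt = 148 years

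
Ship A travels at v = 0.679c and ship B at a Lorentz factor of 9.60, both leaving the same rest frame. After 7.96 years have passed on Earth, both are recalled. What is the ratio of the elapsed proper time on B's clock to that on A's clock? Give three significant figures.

A: γ = 1/√(1 − 0.679²) = 1/√0.5390 = 1.362. B: γ = 9.60.
τ_A/τ_B = γ_B/γ_A = 9.600/1.362 = 7.048, so τ_B/τ_A = 0.1419.

τ_B/τ_A = 0.142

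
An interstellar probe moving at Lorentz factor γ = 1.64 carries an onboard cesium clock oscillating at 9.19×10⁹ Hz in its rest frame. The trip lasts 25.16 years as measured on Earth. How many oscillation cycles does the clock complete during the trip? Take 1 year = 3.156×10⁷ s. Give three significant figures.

N = 4.45×10¹⁸

γ = 1.64
The oscillator's own cycle count is N = f × τ where τ is the proper time aboard the probe. τ = Δt/γ = 25.16/1.640 = 15.34 years = 4.842×10⁸ s.
N = 9.19×10⁹ × 4.842×10⁸ = 4.450×10¹⁸.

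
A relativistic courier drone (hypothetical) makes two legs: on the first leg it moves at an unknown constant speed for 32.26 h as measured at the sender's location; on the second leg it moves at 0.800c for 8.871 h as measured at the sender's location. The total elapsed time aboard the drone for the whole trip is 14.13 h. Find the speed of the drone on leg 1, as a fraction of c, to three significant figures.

β = 0.962

Leg 1: speed unknown; τ_1 = 32.26/γ_1.
Leg 2: γ = 1/√(1 − 0.800²) = 5/3 ≈ 1.667; τ_2 = 8.871/1.667 = 5.323 h.
Total proper time: τ_1 + 5.323 = 14.13, so τ_1 = 14.13 − 5.323 = 8.807 h.
γ_1 = 32.26/8.807 = 3.663; β = √(1 − 1/γ²) = √0.9255.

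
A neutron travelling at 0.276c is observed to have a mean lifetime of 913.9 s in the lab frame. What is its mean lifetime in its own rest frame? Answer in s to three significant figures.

τ₀ = 878 s

γ = 1/√(1 − 0.276²) = 1/√0.9238 = 1.040
The lab-frame lifetime is the dilated interval; the proper lifetime is τ₀ = Δt/γ = 913.9/1.040 s.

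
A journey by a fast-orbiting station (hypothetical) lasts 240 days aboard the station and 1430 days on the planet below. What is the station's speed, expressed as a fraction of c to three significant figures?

v = 0.986c

The proper time is measured aboard the station (both events occur at the station's location); Δt is measured on the planet below. γ = Δt/τ = 1430/240 = 5.958.
β = √(1 − 1/γ²) = √(1 − 0.02817) = √0.9718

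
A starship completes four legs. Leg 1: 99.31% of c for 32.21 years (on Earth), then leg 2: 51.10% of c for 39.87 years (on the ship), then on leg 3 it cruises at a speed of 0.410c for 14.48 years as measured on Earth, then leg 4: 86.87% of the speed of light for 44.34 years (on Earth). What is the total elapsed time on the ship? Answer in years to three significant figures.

τ = 78.8 years

Leg 1: β = 0.9931; γ = 1/√(1 − 0.9931²) = 1/√0.01375 = 8.527; τ_1 = 32.21/8.527 = 3.777 years.
Leg 2: 39.87 years is already measured on the ship.
Leg 3: γ = 1/√(1 − 0.410²) = 1/√0.8319 = 1.096; τ_3 = 14.48/1.096 = 13.21 years.
Leg 4: β = 0.8687; γ = 1/√(1 − 0.8687²) = 1/√0.2454 = 2.019; τ_4 = 44.34/2.019 = 21.96 years.
Total: 3.777 + 39.87 + 13.21 + 21.96 years.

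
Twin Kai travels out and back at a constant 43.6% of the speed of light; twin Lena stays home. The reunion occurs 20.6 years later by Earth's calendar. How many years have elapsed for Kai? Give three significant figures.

β = 0.436; γ = 1/√(1 − 0.436²) = 1/√0.8099 = 1.111
Kai's clock measures proper time along the trip: τ = Δt/γ = 20.6/1.111 years.

τ = 18.5 years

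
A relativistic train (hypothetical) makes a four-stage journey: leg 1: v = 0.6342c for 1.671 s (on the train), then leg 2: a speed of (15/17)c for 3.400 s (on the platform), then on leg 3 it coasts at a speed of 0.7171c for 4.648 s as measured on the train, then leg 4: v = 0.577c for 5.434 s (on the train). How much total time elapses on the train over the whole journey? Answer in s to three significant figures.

τ = 13.4 s

Leg 1: 1.671 s is already measured on the train.
Leg 2: γ = 1/√(1 − (15/17)²) = 17/8 = 2.125; τ_2 = 3.400/2.125 = 1.600 s.
Leg 3: 4.648 s is already measured on the train.
Leg 4: 5.434 s is already measured on the train.
Total: 1.671 + 1.600 + 4.648 + 5.434 s.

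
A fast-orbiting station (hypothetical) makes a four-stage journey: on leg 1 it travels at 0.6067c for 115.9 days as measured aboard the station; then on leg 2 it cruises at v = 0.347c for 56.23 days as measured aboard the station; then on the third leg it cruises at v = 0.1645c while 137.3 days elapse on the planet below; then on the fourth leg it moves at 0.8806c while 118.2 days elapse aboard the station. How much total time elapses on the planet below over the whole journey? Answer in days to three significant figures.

Leg 1: γ = 1/√(1 − 0.6067²) = 1/√0.6319 = 1.258; Δt_1 = 1.258 × 115.9 = 145.8 days.
Leg 2: γ = 1/√(1 − 0.347²) = 1/√0.8796 = 1.066; Δt_2 = 1.066 × 56.23 = 59.96 days.
Leg 3: 137.3 days is already measured on the planet below.
Leg 4: γ = 1/√(1 − 0.8806²) = 1/√0.2245 = 2.110; Δt_4 = 2.110 × 118.2 = 249.4 days.
Total: 145.8 + 59.96 + 137.3 + 249.4 days.

Δt = 592 days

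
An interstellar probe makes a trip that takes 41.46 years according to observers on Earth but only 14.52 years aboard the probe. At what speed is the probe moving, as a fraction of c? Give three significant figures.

The proper time is measured aboard the probe (both events occur at the probe's location); Δt is measured on Earth. γ = Δt/τ = 41.46/14.52 = 2.855.
β = √(1 − 1/γ²) = √(1 − 0.1227) = √0.8773

v = 0.937c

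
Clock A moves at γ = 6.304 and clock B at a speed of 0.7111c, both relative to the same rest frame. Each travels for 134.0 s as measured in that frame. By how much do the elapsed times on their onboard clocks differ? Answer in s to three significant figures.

A: γ = 6.304; τ_A = 134.0/6.304 = 21.26 s.
B: γ = 1/√(1 − 0.7111²) = 1/√0.4943 = 1.422; τ_B = 134.0/1.422 = 94.21 s.

|τ_A − τ_B| = 73.0 s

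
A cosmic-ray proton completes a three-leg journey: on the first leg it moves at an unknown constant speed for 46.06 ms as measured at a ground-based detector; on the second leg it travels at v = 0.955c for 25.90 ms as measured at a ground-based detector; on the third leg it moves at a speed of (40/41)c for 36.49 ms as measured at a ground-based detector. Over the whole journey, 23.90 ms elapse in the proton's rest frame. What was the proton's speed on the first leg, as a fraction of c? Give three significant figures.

β = 0.984

Leg 1: speed unknown; τ_1 = 46.06/γ_1.
Leg 2: γ = 1/√(1 − 0.955²) = 1/√0.08798 = 3.371; τ_2 = 25.90/3.371 = 7.682 ms.
Leg 3: γ = 1/√(1 − (40/41)²) = 41/9 ≈ 4.556; τ_3 = 36.49/4.556 = 8.010 ms.
Total proper time: τ_1 + 7.682 + 8.010 = 23.90, so τ_1 = 23.90 − 15.69 = 8.208 ms.
γ_1 = 46.06/8.208 = 5.612; β = √(1 − 1/γ²) = √0.9682.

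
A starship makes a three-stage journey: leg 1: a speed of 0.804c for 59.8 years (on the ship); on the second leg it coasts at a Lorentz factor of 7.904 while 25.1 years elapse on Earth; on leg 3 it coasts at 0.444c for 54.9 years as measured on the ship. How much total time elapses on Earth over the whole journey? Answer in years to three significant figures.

Δt = 187 years

Leg 1: γ = 1/√(1 − 0.804²) = 1/√0.3536 = 1.682; Δt_1 = 1.682 × 59.8 = 100.6 years.
Leg 2: 25.1 years is already measured on Earth.
Leg 3: γ = 1/√(1 − 0.444²) = 1/√0.8029 = 1.116; Δt_3 = 1.116 × 54.9 = 61.27 years.
Total: 100.6 + 25.10 + 61.27 years.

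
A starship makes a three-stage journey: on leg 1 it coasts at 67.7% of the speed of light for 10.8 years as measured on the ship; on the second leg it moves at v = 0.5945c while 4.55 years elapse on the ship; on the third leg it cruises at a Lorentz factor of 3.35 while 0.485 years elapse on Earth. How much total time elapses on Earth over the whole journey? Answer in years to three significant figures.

Δt = 20.8 years

Leg 1: β = 0.677; γ = 1/√(1 − 0.677²) = 1/√0.5417 = 1.359; Δt_1 = 1.359 × 10.8 = 14.67 years.
Leg 2: γ = 1/√(1 − 0.5945²) = 1/√0.6466 = 1.244; Δt_2 = 1.244 × 4.55 = 5.659 years.
Leg 3: 0.485 years is already measured on Earth.
Total: 14.67 + 5.659 + 0.4850 years.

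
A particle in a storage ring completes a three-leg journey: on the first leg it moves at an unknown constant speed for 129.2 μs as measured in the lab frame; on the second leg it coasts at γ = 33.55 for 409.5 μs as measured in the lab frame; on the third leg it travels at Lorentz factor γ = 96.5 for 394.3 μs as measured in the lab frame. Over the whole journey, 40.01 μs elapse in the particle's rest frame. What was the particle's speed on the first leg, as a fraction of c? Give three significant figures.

β = 0.983

Leg 1: speed unknown; τ_1 = 129.2/γ_1.
Leg 2: γ = 33.55; τ_2 = 409.5/33.55 = 12.21 μs.
Leg 3: γ = 96.5; τ_3 = 394.3/96.50 = 4.086 μs.
Total proper time: τ_1 + 12.21 + 4.086 = 40.01, so τ_1 = 40.01 − 16.29 = 23.72 μs.
γ_1 = 129.2/23.72 = 5.447; β = √(1 − 1/γ²) = √0.9663.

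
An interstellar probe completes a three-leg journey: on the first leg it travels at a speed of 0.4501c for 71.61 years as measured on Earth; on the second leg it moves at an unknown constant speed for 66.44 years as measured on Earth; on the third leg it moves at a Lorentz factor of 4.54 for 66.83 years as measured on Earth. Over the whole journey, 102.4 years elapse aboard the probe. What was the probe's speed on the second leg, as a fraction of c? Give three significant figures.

Leg 1: γ = 1/√(1 − 0.4501²) = 1/√0.7974 = 1.120; τ_1 = 71.61/1.120 = 63.95 years.
Leg 2: speed unknown; τ_2 = 66.44/γ_2.
Leg 3: γ = 4.54; τ_3 = 66.83/4.540 = 14.72 years.
Total proper time: 63.95 + τ_2 + 14.72 = 102.4, so τ_2 = 102.4 − 78.67 = 23.73 years.
γ_2 = 66.44/23.73 = 2.799; β = √(1 − 1/γ²) = √0.8724.

β = 0.934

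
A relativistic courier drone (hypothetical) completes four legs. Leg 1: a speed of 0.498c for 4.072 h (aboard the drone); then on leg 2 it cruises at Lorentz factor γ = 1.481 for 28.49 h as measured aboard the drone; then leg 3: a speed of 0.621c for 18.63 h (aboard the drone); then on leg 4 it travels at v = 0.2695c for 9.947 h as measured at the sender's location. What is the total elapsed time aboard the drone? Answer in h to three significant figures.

Leg 1: 4.072 h is already measured aboard the drone.
Leg 2: 28.49 h is already measured aboard the drone.
Leg 3: 18.63 h is already measured aboard the drone.
Leg 4: γ = 1/√(1 − 0.2695²) = 1/√0.9274 = 1.038; τ_4 = 9.947/1.038 = 9.579 h.
Total: 4.072 + 28.49 + 18.63 + 9.579 h.

τ = 60.8 h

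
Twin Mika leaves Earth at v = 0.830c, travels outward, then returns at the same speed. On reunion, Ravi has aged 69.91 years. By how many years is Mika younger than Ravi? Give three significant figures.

γ = 1/√(1 − 0.830²) = 1/√0.3111 = 1.793
Mika's elapsed proper time: τ = 69.91/1.793 = 38.99 years.
Age gap = Δt − τ = 69.91 − 38.99 years.

Δt − τ = 30.9 years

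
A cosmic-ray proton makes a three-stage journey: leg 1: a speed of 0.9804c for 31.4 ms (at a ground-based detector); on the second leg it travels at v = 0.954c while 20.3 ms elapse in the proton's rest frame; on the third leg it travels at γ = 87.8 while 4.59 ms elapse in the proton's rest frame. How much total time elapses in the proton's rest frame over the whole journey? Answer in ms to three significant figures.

τ = 31.1 ms

Leg 1: γ = 1/√(1 − 0.9804²) = 1/√0.03882 = 5.076; τ_1 = 31.4/5.076 = 6.186 ms.
Leg 2: 20.3 ms is already measured in the proton's rest frame.
Leg 3: 4.59 ms is already measured in the proton's rest frame.
Total: 6.186 + 20.30 + 4.590 ms.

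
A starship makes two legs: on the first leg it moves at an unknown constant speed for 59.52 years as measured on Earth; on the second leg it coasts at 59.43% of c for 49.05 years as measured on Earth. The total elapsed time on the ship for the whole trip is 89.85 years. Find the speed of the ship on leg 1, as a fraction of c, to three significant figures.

Leg 1: speed unknown; τ_1 = 59.52/γ_1.
Leg 2: β = 0.5943; γ = 1/√(1 − 0.5943²) = 1/√0.6468 = 1.243; τ_2 = 49.05/1.243 = 39.45 years.
Total proper time: τ_1 + 39.45 = 89.85, so τ_1 = 89.85 − 39.45 = 50.40 years.
γ_1 = 59.52/50.40 = 1.181; β = √(1 − 1/γ²) = √0.2829.

β = 0.532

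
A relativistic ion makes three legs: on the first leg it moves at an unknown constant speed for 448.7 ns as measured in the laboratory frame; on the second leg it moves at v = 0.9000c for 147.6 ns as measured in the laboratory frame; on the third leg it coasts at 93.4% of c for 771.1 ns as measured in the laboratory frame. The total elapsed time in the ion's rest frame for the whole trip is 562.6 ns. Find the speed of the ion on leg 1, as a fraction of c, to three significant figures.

Leg 1: speed unknown; τ_1 = 448.7/γ_1.
Leg 2: γ = 1/√(1 − 0.9000²) = 1/√0.1900 = 2.294; τ_2 = 147.6/2.294 = 64.34 ns.
Leg 3: β = 0.934; γ = 1/√(1 − 0.934²) = 1/√0.1276 = 2.799; τ_3 = 771.1/2.799 = 275.5 ns.
Total proper time: τ_1 + 64.34 + 275.5 = 562.6, so τ_1 = 562.6 − 339.8 = 222.8 ns.
γ_1 = 448.7/222.8 = 2.014; β = √(1 − 1/γ²) = √0.7535.

β = 0.868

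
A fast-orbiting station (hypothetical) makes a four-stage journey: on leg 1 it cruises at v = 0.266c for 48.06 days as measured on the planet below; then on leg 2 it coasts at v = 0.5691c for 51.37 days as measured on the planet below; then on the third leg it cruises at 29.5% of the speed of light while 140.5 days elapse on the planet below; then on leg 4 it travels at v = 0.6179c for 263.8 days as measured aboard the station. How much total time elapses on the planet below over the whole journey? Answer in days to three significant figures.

Δt = 575 days

Leg 1: 48.06 days is already measured on the planet below.
Leg 2: 51.37 days is already measured on the planet below.
Leg 3: 140.5 days is already measured on the planet below.
Leg 4: γ = 1/√(1 − 0.6179²) = 1/√0.6182 = 1.272; Δt_4 = 1.272 × 263.8 = 335.5 days.
Total: 48.06 + 51.37 + 140.5 + 335.5 days.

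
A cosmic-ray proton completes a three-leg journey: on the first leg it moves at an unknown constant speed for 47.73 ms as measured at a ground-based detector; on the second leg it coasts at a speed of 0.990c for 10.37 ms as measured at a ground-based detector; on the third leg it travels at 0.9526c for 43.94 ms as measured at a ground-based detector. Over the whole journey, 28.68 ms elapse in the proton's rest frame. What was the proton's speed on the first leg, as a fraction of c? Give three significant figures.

Leg 1: speed unknown; τ_1 = 47.73/γ_1.
Leg 2: γ = 1/√(1 − 0.990²) = 1/√0.01990 = 7.089; τ_2 = 10.37/7.089 = 1.463 ms.
Leg 3: γ = 1/√(1 − 0.9526²) = 1/√0.09255 = 3.287; τ_3 = 43.94/3.287 = 13.37 ms.
Total proper time: τ_1 + 1.463 + 13.37 = 28.68, so τ_1 = 28.68 − 14.83 = 13.85 ms.
γ_1 = 47.73/13.85 = 3.446; β = √(1 − 1/γ²) = √0.9158.

β = 0.957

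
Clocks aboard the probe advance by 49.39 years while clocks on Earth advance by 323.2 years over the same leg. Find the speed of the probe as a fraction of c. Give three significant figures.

β = 0.988

The proper time is measured aboard the probe (both events occur at the probe's location); Δt is measured on Earth. γ = Δt/τ = 323.2/49.39 = 6.544.
β = √(1 − 1/γ²) = √(1 − 0.02335) = √0.9766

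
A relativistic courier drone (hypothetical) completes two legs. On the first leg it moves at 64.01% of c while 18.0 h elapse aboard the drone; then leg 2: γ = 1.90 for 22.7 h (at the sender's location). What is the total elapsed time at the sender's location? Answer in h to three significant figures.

Δt = 46.1 h

Leg 1: β = 0.6401; γ = 1/√(1 − 0.6401²) = 1/√0.5903 = 1.302; Δt_1 = 1.302 × 18.0 = 23.43 h.
Leg 2: 22.7 h is already measured at the sender's location.
Total: 23.43 + 22.70 h.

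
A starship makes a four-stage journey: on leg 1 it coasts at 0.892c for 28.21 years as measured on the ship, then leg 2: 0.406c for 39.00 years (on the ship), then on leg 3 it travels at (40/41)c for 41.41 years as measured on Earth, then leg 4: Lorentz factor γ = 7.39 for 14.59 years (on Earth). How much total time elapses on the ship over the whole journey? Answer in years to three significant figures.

τ = 78.3 years

Leg 1: 28.21 years is already measured on the ship.
Leg 2: 39.00 years is already measured on the ship.
Leg 3: γ = 1/√(1 − (40/41)²) = 41/9 ≈ 4.556; τ_3 = 41.41/4.556 = 9.090 years.
Leg 4: γ = 7.39; τ_4 = 14.59/7.390 = 1.974 years.
Total: 28.21 + 39.00 + 9.090 + 1.974 years.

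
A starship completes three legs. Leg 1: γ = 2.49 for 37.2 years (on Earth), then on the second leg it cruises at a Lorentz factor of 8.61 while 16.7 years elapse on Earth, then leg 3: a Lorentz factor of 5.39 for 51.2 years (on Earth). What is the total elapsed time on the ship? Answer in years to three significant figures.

Leg 1: γ = 2.49; τ_1 = 37.2/2.490 = 14.94 years.
Leg 2: γ = 8.61; τ_2 = 16.7/8.610 = 1.940 years.
Leg 3: γ = 5.39; τ_3 = 51.2/5.390 = 9.499 years.
Total: 14.94 + 1.940 + 9.499 years.

τ = 26.4 years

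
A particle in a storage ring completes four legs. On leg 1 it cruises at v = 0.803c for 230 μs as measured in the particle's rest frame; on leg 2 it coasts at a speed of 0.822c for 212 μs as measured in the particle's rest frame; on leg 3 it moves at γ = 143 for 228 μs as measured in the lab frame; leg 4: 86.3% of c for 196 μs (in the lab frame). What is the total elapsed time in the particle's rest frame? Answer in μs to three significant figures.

Leg 1: 230 μs is already measured in the particle's rest frame.
Leg 2: 212 μs is already measured in the particle's rest frame.
Leg 3: γ = 143; τ_3 = 228/143.0 = 1.594 μs.
Leg 4: β = 0.863; γ = 1/√(1 − 0.863²) = 1/√0.2552 = 1.979; τ_4 = 196/1.979 = 99.02 μs.
Total: 230.0 + 212.0 + 1.594 + 99.02 μs.

τ = 543 μs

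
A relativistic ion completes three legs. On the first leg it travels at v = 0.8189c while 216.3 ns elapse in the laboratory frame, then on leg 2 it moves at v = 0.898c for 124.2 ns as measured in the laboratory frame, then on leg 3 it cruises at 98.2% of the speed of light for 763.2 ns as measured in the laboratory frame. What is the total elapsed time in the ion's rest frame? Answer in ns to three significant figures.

Leg 1: γ = 1/√(1 − 0.8189²) = 1/√0.3294 = 1.742; τ_1 = 216.3/1.742 = 124.1 ns.
Leg 2: γ = 1/√(1 − 0.898²) = 1/√0.1936 = 2.273; τ_2 = 124.2/2.273 = 54.65 ns.
Leg 3: β = 0.982; γ = 1/√(1 − 0.982²) = 1/√0.03568 = 5.294; τ_3 = 763.2/5.294 = 144.2 ns.
Total: 124.1 + 54.65 + 144.2 ns.

τ = 323 ns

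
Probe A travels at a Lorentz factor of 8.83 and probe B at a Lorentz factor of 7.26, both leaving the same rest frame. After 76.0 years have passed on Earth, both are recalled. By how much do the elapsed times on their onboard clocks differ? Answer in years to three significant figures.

A: γ = 8.83; τ_A = 76.0/8.830 = 8.607 years.
B: γ = 7.26; τ_B = 76.0/7.260 = 10.47 years.

|τ_A − τ_B| = 1.86 years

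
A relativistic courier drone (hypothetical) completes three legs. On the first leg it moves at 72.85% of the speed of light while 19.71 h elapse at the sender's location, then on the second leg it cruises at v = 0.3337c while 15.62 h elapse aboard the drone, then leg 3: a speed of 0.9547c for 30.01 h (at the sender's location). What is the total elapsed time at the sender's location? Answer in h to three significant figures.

Leg 1: 19.71 h is already measured at the sender's location.
Leg 2: γ = 1/√(1 − 0.3337²) = 1/√0.8886 = 1.061; Δt_2 = 1.061 × 15.62 = 16.57 h.
Leg 3: 30.01 h is already measured at the sender's location.
Total: 19.71 + 16.57 + 30.01 h.

Δt = 66.3 h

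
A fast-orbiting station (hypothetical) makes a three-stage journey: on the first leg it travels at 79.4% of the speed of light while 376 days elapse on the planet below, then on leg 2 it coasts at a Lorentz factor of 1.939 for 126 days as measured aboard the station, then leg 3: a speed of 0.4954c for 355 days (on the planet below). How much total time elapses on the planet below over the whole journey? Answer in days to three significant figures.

Leg 1: 376 days is already measured on the planet below.
Leg 2: γ = 1.939; Δt_2 = 1.939 × 126 = 244.3 days.
Leg 3: 355 days is already measured on the planet below.
Total: 376.0 + 244.3 + 355.0 days.

Δt = 975 days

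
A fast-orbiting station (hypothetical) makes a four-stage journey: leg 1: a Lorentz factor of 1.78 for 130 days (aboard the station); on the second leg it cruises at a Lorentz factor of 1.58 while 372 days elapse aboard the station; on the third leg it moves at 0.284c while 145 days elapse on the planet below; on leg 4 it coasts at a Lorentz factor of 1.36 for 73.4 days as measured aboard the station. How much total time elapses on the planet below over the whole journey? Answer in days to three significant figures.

Leg 1: γ = 1.78; Δt_1 = 1.780 × 130 = 231.4 days.
Leg 2: γ = 1.58; Δt_2 = 1.580 × 372 = 587.8 days.
Leg 3: 145 days is already measured on the planet below.
Leg 4: γ = 1.36; Δt_4 = 1.360 × 73.4 = 99.82 days.
Total: 231.4 + 587.8 + 145.0 + 99.82 days.

Δt = 1060 days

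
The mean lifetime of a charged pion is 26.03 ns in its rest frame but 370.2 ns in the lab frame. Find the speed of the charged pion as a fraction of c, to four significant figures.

v = 0.9975c

γ = Δt/τ₀ = 370.2/26.03 = 14.22
β = √(1 − 1/γ²) = √(1 − 0.004944) = √0.9951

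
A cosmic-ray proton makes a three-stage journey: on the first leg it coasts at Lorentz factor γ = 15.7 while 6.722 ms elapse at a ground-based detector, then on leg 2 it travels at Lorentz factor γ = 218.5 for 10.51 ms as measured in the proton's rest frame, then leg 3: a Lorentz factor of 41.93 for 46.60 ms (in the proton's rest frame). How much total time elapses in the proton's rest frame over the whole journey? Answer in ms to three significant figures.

τ = 57.5 ms

Leg 1: γ = 15.7; τ_1 = 6.722/15.70 = 0.4282 ms.
Leg 2: 10.51 ms is already measured in the proton's rest frame.
Leg 3: 46.60 ms is already measured in the proton's rest frame.
Total: 0.4282 + 10.51 + 46.60 ms.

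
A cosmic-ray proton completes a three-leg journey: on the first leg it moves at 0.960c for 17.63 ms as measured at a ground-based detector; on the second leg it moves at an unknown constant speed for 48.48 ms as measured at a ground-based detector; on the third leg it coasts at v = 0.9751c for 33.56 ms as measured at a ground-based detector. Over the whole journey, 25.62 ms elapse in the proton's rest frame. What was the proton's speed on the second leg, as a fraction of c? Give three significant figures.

β = 0.962

Leg 1: γ = 1/√(1 − 0.960²) = 25/7 ≈ 3.571; τ_1 = 17.63/3.571 = 4.936 ms.
Leg 2: speed unknown; τ_2 = 48.48/γ_2.
Leg 3: γ = 1/√(1 − 0.9751²) = 1/√0.04918 = 4.509; τ_3 = 33.56/4.509 = 7.442 ms.
Total proper time: 4.936 + τ_2 + 7.442 = 25.62, so τ_2 = 25.62 − 12.38 = 13.24 ms.
γ_2 = 48.48/13.24 = 3.661; β = √(1 − 1/γ²) = √0.9254.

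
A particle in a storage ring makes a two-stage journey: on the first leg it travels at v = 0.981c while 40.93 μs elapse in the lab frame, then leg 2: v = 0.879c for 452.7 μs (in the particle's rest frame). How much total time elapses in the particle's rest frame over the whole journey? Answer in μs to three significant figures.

τ = 461 μs

Leg 1: γ = 1/√(1 − 0.981²) = 1/√0.03764 = 5.154; τ_1 = 40.93/5.154 = 7.941 μs.
Leg 2: 452.7 μs is already measured in the particle's rest frame.
Total: 7.941 + 452.7 μs.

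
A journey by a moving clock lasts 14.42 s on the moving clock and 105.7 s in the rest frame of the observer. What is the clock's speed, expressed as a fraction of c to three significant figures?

β = 0.991

The proper time is measured on the moving clock (both events occur at the clock's location); Δt is measured in the rest frame of the observer. γ = Δt/τ = 105.7/14.42 = 7.330.
β = √(1 − 1/γ²) = √(1 − 0.01861) = √0.9814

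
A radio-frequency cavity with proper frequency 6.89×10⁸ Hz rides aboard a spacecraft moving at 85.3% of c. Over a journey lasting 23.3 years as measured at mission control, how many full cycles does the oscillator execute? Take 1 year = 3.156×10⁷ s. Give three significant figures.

β = 0.853; γ = 1/√(1 − 0.853²) = 1/√0.2724 = 1.916
The oscillator's own cycle count is N = f × τ where τ is the proper time aboard the spacecraft. τ = Δt/γ = 23.3/1.916 = 12.16 years = 3.838×10⁸ s.
N = 6.89×10⁸ × 3.838×10⁸ = 2.644×10¹⁷.

N = 2.64×10¹⁷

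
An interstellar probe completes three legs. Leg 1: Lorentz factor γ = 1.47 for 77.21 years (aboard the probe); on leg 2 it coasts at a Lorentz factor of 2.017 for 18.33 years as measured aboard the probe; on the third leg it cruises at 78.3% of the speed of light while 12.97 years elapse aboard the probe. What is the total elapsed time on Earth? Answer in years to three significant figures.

Δt = 171 years

Leg 1: γ = 1.47; Δt_1 = 1.470 × 77.21 = 113.5 years.
Leg 2: γ = 2.017; Δt_2 = 2.017 × 18.33 = 36.97 years.
Leg 3: β = 0.783; γ = 1/√(1 − 0.783²) = 1/√0.3869 = 1.608; Δt_3 = 1.608 × 12.97 = 20.85 years.
Total: 113.5 + 36.97 + 20.85 years.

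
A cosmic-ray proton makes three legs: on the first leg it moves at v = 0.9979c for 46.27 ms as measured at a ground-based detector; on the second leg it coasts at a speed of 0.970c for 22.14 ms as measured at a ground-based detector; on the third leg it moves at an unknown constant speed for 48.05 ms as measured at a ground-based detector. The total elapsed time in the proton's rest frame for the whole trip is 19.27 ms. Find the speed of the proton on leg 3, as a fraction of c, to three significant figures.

Leg 1: γ = 1/√(1 − 0.9979²) = 1/√0.004196 = 15.44; τ_1 = 46.27/15.44 = 2.997 ms.
Leg 2: γ = 1/√(1 − 0.970²) = 1/√0.05910 = 4.113; τ_2 = 22.14/4.113 = 5.382 ms.
Leg 3: speed unknown; τ_3 = 48.05/γ_3.
Total proper time: 2.997 + 5.382 + τ_3 = 19.27, so τ_3 = 19.27 − 8.379 = 10.89 ms.
γ_3 = 48.05/10.89 = 4.412; β = √(1 − 1/γ²) = √0.9486.

β = 0.974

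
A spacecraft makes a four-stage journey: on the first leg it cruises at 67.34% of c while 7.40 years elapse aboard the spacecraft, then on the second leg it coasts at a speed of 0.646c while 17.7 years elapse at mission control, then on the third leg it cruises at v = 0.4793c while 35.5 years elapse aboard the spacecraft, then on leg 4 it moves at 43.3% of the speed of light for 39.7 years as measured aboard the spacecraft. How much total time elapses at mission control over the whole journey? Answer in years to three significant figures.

Δt = 112 years

Leg 1: β = 0.6734; γ = 1/√(1 − 0.6734²) = 1/√0.5465 = 1.353; Δt_1 = 1.353 × 7.40 = 10.01 years.
Leg 2: 17.7 years is already measured at mission control.
Leg 3: γ = 1/√(1 − 0.4793²) = 1/√0.7703 = 1.139; Δt_3 = 1.139 × 35.5 = 40.45 years.
Leg 4: β = 0.433; γ = 1/√(1 − 0.433²) = 1/√0.8125 = 1.109; Δt_4 = 1.109 × 39.7 = 44.04 years.
Total: 10.01 + 17.70 + 40.45 + 44.04 years.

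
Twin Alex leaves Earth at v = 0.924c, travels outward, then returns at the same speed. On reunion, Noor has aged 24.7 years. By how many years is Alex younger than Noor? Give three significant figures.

Δt − τ = 15.3 years

γ = 1/√(1 − 0.924²) = 1/√0.1462 = 2.615
Alex's elapsed proper time: τ = 24.7/2.615 = 9.445 years.
Age gap = Δt − τ = 24.7 − 9.445 years.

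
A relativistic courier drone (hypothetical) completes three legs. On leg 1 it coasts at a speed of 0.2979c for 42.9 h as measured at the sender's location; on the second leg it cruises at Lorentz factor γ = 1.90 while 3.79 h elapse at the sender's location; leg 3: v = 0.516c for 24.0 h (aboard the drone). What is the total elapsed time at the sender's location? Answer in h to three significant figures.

Leg 1: 42.9 h is already measured at the sender's location.
Leg 2: 3.79 h is already measured at the sender's location.
Leg 3: γ = 1/√(1 − 0.516²) = 1/√0.7337 = 1.167; Δt_3 = 1.167 × 24.0 = 28.02 h.
Total: 42.90 + 3.790 + 28.02 h.

Δt = 74.7 h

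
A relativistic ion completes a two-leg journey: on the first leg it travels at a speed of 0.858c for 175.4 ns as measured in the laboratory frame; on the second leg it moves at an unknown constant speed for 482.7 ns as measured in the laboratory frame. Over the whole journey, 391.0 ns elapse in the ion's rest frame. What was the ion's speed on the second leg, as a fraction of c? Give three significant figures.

Leg 1: γ = 1/√(1 − 0.858²) = 1/√0.2638 = 1.947; τ_1 = 175.4/1.947 = 90.09 ns.
Leg 2: speed unknown; τ_2 = 482.7/γ_2.
Total proper time: 90.09 + τ_2 = 391.0, so τ_2 = 391.0 − 90.09 = 300.9 ns.
γ_2 = 482.7/300.9 = 1.604; β = √(1 − 1/γ²) = √0.6114.

β = 0.782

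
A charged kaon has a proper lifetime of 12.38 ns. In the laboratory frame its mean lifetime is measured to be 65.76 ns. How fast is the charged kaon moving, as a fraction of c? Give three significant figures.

γ = Δt/τ₀ = 65.76/12.38 = 5.312
β = √(1 − 1/γ²) = √(1 − 0.03544) = √0.9646

β = 0.982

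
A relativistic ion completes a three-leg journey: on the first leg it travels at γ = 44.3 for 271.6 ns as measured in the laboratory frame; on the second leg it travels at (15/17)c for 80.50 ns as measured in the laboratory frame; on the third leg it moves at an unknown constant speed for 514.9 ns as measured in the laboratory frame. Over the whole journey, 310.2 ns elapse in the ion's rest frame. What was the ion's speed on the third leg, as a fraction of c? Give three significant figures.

Leg 1: γ = 44.3; τ_1 = 271.6/44.30 = 6.131 ns.
Leg 2: γ = 1/√(1 − (15/17)²) = 17/8 = 2.125; τ_2 = 80.50/2.125 = 37.88 ns.
Leg 3: speed unknown; τ_3 = 514.9/γ_3.
Total proper time: 6.131 + 37.88 + τ_3 = 310.2, so τ_3 = 310.2 − 44.01 = 266.2 ns.
γ_3 = 514.9/266.2 = 1.934; β = √(1 − 1/γ²) = √0.7327.

β = 0.856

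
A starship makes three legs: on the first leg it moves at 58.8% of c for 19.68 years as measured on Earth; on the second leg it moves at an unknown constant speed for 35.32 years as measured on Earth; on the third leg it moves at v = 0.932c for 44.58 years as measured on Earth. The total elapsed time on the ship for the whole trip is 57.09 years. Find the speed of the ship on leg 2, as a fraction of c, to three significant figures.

β = 0.706

Leg 1: β = 0.588; γ = 1/√(1 − 0.588²) = 1/√0.6543 = 1.236; τ_1 = 19.68/1.236 = 15.92 years.
Leg 2: speed unknown; τ_2 = 35.32/γ_2.
Leg 3: γ = 1/√(1 − 0.932²) = 1/√0.1314 = 2.759; τ_3 = 44.58/2.759 = 16.16 years.
Total proper time: 15.92 + τ_2 + 16.16 = 57.09, so τ_2 = 57.09 − 32.08 = 25.01 years.
γ_2 = 35.32/25.01 = 1.412; β = √(1 − 1/γ²) = √0.4985.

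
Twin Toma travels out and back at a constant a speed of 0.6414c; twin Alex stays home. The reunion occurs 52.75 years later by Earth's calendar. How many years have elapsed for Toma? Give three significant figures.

τ = 40.5 years

γ = 1/√(1 − 0.6414²) = 1/√0.5886 = 1.303
Toma's clock measures proper time along the trip: τ = Δt/γ = 52.75/1.303 years.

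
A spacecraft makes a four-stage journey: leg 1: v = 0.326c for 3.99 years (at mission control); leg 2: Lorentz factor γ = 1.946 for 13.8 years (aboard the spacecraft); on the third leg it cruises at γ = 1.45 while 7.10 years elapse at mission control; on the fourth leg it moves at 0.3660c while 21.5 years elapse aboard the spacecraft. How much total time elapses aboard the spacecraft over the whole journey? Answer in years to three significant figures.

Leg 1: γ = 1/√(1 − 0.326²) = 1/√0.8937 = 1.058; τ_1 = 3.99/1.058 = 3.772 years.
Leg 2: 13.8 years is already measured aboard the spacecraft.
Leg 3: γ = 1.45; τ_3 = 7.10/1.450 = 4.897 years.
Leg 4: 21.5 years is already measured aboard the spacecraft.
Total: 3.772 + 13.80 + 4.897 + 21.50 years.

τ = 44.0 years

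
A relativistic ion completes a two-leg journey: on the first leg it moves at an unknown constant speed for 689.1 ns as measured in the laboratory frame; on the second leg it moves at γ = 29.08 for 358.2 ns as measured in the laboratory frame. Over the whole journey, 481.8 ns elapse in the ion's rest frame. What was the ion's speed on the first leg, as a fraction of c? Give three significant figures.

β = 0.732

Leg 1: speed unknown; τ_1 = 689.1/γ_1.
Leg 2: γ = 29.08; τ_2 = 358.2/29.08 = 12.32 ns.
Total proper time: τ_1 + 12.32 = 481.8, so τ_1 = 481.8 − 12.32 = 469.5 ns.
γ_1 = 689.1/469.5 = 1.468; β = √(1 − 1/γ²) = √0.5358.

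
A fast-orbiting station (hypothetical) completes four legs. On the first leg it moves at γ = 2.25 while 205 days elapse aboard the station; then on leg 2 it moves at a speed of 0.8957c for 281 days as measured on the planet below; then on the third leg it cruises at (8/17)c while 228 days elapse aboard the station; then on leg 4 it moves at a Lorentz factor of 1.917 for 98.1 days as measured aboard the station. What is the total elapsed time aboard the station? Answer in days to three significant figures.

Leg 1: 205 days is already measured aboard the station.
Leg 2: γ = 1/√(1 − 0.8957²) = 1/√0.1977 = 2.249; τ_2 = 281/2.249 = 124.9 days.
Leg 3: 228 days is already measured aboard the station.
Leg 4: 98.1 days is already measured aboard the station.
Total: 205.0 + 124.9 + 228.0 + 98.10 days.

τ = 656 days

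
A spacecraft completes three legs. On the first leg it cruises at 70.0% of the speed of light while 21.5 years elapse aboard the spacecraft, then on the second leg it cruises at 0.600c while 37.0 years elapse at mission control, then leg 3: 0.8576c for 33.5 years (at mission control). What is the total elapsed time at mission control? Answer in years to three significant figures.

Leg 1: β = 0.700; γ = 1/√(1 − 0.700²) = 1/√0.5100 = 1.400; Δt_1 = 1.400 × 21.5 = 30.11 years.
Leg 2: 37.0 years is already measured at mission control.
Leg 3: 33.5 years is already measured at mission control.
Total: 30.11 + 37.00 + 33.50 years.

Δt = 101 years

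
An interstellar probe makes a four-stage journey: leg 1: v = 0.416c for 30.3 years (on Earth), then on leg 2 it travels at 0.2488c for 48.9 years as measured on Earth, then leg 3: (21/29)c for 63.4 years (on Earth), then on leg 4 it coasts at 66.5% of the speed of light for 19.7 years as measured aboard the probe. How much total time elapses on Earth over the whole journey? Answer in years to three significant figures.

Leg 1: 30.3 years is already measured on Earth.
Leg 2: 48.9 years is already measured on Earth.
Leg 3: 63.4 years is already measured on Earth.
Leg 4: β = 0.665; γ = 1/√(1 − 0.665²) = 1/√0.5578 = 1.339; Δt_4 = 1.339 × 19.7 = 26.38 years.
Total: 30.30 + 48.90 + 63.40 + 26.38 years.

Δt = 169 years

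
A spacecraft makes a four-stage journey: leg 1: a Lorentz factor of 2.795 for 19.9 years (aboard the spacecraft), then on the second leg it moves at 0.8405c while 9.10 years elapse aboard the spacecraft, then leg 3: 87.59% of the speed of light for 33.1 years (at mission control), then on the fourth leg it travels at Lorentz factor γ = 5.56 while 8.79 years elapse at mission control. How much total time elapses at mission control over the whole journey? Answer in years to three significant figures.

Δt = 114 years

Leg 1: γ = 2.795; Δt_1 = 2.795 × 19.9 = 55.62 years.
Leg 2: γ = 1/√(1 − 0.8405²) = 1/√0.2936 = 1.846; Δt_2 = 1.846 × 9.10 = 16.80 years.
Leg 3: 33.1 years is already measured at mission control.
Leg 4: 8.79 years is already measured at mission control.
Total: 55.62 + 16.80 + 33.10 + 8.790 years.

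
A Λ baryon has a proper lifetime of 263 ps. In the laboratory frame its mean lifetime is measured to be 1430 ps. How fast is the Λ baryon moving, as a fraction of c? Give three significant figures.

γ = Δt/τ₀ = 1430/263 = 5.437
β = √(1 − 1/γ²) = √(1 − 0.03383) = √0.9662

β = 0.983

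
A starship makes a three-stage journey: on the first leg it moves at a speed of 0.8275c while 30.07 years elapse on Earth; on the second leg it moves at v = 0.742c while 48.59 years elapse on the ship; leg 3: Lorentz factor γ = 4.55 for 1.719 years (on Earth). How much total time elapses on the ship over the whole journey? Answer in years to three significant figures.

τ = 65.9 years

Leg 1: γ = 1/√(1 − 0.8275²) = 1/√0.3152 = 1.781; τ_1 = 30.07/1.781 = 16.88 years.
Leg 2: 48.59 years is already measured on the ship.
Leg 3: γ = 4.55; τ_3 = 1.719/4.550 = 0.3778 years.
Total: 16.88 + 48.59 + 0.3778 years.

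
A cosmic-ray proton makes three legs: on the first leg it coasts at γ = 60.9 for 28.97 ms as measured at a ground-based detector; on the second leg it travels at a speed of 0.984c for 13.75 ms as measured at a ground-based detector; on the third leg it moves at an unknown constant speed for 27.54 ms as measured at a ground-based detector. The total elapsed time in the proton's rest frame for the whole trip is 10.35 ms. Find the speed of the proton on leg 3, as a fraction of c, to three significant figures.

β = 0.963

Leg 1: γ = 60.9; τ_1 = 28.97/60.90 = 0.4757 ms.
Leg 2: γ = 1/√(1 − 0.984²) = 1/√0.03174 = 5.613; τ_2 = 13.75/5.613 = 2.450 ms.
Leg 3: speed unknown; τ_3 = 27.54/γ_3.
Total proper time: 0.4757 + 2.450 + τ_3 = 10.35, so τ_3 = 10.35 − 2.926 = 7.424 ms.
γ_3 = 27.54/7.424 = 3.709; β = √(1 − 1/γ²) = √0.9273.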